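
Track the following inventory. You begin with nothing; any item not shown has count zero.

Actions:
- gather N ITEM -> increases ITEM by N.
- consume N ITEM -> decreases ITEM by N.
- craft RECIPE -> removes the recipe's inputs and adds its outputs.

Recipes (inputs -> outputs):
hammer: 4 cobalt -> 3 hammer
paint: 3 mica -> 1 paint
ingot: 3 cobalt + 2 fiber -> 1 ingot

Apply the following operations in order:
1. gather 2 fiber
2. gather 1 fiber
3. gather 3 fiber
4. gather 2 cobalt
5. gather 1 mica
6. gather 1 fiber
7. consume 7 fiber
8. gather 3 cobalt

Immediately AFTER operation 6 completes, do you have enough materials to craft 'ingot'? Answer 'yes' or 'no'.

Answer: no

Derivation:
After 1 (gather 2 fiber): fiber=2
After 2 (gather 1 fiber): fiber=3
After 3 (gather 3 fiber): fiber=6
After 4 (gather 2 cobalt): cobalt=2 fiber=6
After 5 (gather 1 mica): cobalt=2 fiber=6 mica=1
After 6 (gather 1 fiber): cobalt=2 fiber=7 mica=1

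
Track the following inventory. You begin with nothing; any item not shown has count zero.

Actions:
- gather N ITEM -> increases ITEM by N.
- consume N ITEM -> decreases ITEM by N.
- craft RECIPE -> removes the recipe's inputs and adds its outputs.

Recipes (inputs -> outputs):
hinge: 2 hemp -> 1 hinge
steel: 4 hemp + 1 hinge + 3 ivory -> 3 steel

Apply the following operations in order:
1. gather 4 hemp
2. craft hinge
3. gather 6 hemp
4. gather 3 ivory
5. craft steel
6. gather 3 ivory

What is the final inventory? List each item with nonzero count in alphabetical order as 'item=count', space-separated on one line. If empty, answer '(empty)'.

After 1 (gather 4 hemp): hemp=4
After 2 (craft hinge): hemp=2 hinge=1
After 3 (gather 6 hemp): hemp=8 hinge=1
After 4 (gather 3 ivory): hemp=8 hinge=1 ivory=3
After 5 (craft steel): hemp=4 steel=3
After 6 (gather 3 ivory): hemp=4 ivory=3 steel=3

Answer: hemp=4 ivory=3 steel=3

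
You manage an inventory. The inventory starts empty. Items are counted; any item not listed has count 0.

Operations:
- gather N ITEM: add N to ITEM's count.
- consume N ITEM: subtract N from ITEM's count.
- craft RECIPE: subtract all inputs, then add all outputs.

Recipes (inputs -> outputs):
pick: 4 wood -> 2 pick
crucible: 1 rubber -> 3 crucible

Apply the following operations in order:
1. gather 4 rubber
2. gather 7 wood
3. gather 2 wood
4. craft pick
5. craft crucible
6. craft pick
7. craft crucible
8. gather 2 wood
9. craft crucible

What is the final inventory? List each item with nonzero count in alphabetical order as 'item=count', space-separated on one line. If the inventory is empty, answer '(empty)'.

Answer: crucible=9 pick=4 rubber=1 wood=3

Derivation:
After 1 (gather 4 rubber): rubber=4
After 2 (gather 7 wood): rubber=4 wood=7
After 3 (gather 2 wood): rubber=4 wood=9
After 4 (craft pick): pick=2 rubber=4 wood=5
After 5 (craft crucible): crucible=3 pick=2 rubber=3 wood=5
After 6 (craft pick): crucible=3 pick=4 rubber=3 wood=1
After 7 (craft crucible): crucible=6 pick=4 rubber=2 wood=1
After 8 (gather 2 wood): crucible=6 pick=4 rubber=2 wood=3
After 9 (craft crucible): crucible=9 pick=4 rubber=1 wood=3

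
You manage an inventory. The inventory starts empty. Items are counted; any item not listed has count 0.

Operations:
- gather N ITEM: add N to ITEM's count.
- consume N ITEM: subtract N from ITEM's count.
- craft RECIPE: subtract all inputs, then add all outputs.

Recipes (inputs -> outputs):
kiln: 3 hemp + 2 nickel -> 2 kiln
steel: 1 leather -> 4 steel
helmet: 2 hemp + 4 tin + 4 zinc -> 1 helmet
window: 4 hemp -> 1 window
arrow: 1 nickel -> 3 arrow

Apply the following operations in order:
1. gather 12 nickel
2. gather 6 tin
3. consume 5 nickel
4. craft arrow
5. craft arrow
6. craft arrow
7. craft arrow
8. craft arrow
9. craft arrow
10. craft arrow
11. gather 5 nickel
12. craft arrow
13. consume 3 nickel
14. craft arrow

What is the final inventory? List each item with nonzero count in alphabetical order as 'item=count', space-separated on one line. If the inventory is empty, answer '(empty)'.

After 1 (gather 12 nickel): nickel=12
After 2 (gather 6 tin): nickel=12 tin=6
After 3 (consume 5 nickel): nickel=7 tin=6
After 4 (craft arrow): arrow=3 nickel=6 tin=6
After 5 (craft arrow): arrow=6 nickel=5 tin=6
After 6 (craft arrow): arrow=9 nickel=4 tin=6
After 7 (craft arrow): arrow=12 nickel=3 tin=6
After 8 (craft arrow): arrow=15 nickel=2 tin=6
After 9 (craft arrow): arrow=18 nickel=1 tin=6
After 10 (craft arrow): arrow=21 tin=6
After 11 (gather 5 nickel): arrow=21 nickel=5 tin=6
After 12 (craft arrow): arrow=24 nickel=4 tin=6
After 13 (consume 3 nickel): arrow=24 nickel=1 tin=6
After 14 (craft arrow): arrow=27 tin=6

Answer: arrow=27 tin=6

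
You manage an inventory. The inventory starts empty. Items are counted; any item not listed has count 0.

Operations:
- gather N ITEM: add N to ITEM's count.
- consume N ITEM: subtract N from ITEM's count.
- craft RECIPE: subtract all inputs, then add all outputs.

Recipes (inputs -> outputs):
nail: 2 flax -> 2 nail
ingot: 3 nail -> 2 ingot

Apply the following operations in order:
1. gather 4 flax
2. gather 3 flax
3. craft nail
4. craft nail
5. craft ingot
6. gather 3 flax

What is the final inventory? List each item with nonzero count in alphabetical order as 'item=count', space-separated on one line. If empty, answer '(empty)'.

After 1 (gather 4 flax): flax=4
After 2 (gather 3 flax): flax=7
After 3 (craft nail): flax=5 nail=2
After 4 (craft nail): flax=3 nail=4
After 5 (craft ingot): flax=3 ingot=2 nail=1
After 6 (gather 3 flax): flax=6 ingot=2 nail=1

Answer: flax=6 ingot=2 nail=1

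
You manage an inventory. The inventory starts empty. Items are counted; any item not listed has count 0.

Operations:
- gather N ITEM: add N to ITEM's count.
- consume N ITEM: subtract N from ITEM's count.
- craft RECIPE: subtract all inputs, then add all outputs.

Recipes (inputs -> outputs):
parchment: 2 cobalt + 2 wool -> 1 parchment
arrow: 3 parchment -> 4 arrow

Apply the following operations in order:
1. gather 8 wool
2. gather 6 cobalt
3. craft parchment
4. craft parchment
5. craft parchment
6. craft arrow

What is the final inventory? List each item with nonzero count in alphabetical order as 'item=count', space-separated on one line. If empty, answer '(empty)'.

Answer: arrow=4 wool=2

Derivation:
After 1 (gather 8 wool): wool=8
After 2 (gather 6 cobalt): cobalt=6 wool=8
After 3 (craft parchment): cobalt=4 parchment=1 wool=6
After 4 (craft parchment): cobalt=2 parchment=2 wool=4
After 5 (craft parchment): parchment=3 wool=2
After 6 (craft arrow): arrow=4 wool=2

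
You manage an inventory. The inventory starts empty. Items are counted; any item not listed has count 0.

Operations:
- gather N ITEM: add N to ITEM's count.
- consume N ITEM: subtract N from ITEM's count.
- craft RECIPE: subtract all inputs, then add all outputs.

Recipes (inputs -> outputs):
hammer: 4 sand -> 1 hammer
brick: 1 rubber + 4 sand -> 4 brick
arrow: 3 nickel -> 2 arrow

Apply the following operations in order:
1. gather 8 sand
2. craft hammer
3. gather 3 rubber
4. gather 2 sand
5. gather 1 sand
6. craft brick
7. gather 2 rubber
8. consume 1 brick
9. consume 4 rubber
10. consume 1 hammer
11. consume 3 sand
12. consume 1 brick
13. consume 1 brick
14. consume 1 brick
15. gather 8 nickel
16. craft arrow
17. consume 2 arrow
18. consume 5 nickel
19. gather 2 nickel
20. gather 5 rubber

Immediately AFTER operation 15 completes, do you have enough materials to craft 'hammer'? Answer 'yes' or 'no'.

After 1 (gather 8 sand): sand=8
After 2 (craft hammer): hammer=1 sand=4
After 3 (gather 3 rubber): hammer=1 rubber=3 sand=4
After 4 (gather 2 sand): hammer=1 rubber=3 sand=6
After 5 (gather 1 sand): hammer=1 rubber=3 sand=7
After 6 (craft brick): brick=4 hammer=1 rubber=2 sand=3
After 7 (gather 2 rubber): brick=4 hammer=1 rubber=4 sand=3
After 8 (consume 1 brick): brick=3 hammer=1 rubber=4 sand=3
After 9 (consume 4 rubber): brick=3 hammer=1 sand=3
After 10 (consume 1 hammer): brick=3 sand=3
After 11 (consume 3 sand): brick=3
After 12 (consume 1 brick): brick=2
After 13 (consume 1 brick): brick=1
After 14 (consume 1 brick): (empty)
After 15 (gather 8 nickel): nickel=8

Answer: no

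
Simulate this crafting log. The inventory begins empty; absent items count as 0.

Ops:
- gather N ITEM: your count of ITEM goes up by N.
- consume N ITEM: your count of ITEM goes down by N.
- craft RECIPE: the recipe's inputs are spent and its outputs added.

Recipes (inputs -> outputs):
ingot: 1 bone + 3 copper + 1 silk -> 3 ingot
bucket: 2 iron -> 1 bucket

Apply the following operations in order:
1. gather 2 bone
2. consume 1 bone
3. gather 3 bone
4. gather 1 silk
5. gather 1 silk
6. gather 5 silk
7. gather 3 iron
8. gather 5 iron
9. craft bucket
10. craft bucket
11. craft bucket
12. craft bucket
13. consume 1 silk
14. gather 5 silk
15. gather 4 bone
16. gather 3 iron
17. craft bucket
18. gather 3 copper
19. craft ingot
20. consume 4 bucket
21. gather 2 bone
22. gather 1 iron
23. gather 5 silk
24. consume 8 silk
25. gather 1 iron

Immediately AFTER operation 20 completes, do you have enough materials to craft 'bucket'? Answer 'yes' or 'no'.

Answer: no

Derivation:
After 1 (gather 2 bone): bone=2
After 2 (consume 1 bone): bone=1
After 3 (gather 3 bone): bone=4
After 4 (gather 1 silk): bone=4 silk=1
After 5 (gather 1 silk): bone=4 silk=2
After 6 (gather 5 silk): bone=4 silk=7
After 7 (gather 3 iron): bone=4 iron=3 silk=7
After 8 (gather 5 iron): bone=4 iron=8 silk=7
After 9 (craft bucket): bone=4 bucket=1 iron=6 silk=7
After 10 (craft bucket): bone=4 bucket=2 iron=4 silk=7
After 11 (craft bucket): bone=4 bucket=3 iron=2 silk=7
After 12 (craft bucket): bone=4 bucket=4 silk=7
After 13 (consume 1 silk): bone=4 bucket=4 silk=6
After 14 (gather 5 silk): bone=4 bucket=4 silk=11
After 15 (gather 4 bone): bone=8 bucket=4 silk=11
After 16 (gather 3 iron): bone=8 bucket=4 iron=3 silk=11
After 17 (craft bucket): bone=8 bucket=5 iron=1 silk=11
After 18 (gather 3 copper): bone=8 bucket=5 copper=3 iron=1 silk=11
After 19 (craft ingot): bone=7 bucket=5 ingot=3 iron=1 silk=10
After 20 (consume 4 bucket): bone=7 bucket=1 ingot=3 iron=1 silk=10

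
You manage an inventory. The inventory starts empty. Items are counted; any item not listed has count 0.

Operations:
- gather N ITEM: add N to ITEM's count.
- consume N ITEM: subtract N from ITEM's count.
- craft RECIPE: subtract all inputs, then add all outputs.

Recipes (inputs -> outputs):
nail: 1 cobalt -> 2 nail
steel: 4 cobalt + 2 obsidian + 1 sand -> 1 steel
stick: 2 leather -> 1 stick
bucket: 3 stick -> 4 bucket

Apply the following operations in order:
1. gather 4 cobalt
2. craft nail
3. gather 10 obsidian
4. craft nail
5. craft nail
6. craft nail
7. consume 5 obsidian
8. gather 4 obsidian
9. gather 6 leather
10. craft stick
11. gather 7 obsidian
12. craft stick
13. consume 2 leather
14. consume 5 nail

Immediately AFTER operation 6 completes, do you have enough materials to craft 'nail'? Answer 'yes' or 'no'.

Answer: no

Derivation:
After 1 (gather 4 cobalt): cobalt=4
After 2 (craft nail): cobalt=3 nail=2
After 3 (gather 10 obsidian): cobalt=3 nail=2 obsidian=10
After 4 (craft nail): cobalt=2 nail=4 obsidian=10
After 5 (craft nail): cobalt=1 nail=6 obsidian=10
After 6 (craft nail): nail=8 obsidian=10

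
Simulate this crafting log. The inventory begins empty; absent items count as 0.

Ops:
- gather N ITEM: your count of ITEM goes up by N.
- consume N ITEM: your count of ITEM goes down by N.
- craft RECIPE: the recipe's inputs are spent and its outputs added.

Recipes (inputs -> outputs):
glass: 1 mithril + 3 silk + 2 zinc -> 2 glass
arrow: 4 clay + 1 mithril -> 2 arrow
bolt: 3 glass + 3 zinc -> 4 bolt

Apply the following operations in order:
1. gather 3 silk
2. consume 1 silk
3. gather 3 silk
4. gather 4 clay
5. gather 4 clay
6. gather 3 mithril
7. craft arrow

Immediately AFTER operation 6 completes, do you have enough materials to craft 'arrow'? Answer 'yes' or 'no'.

After 1 (gather 3 silk): silk=3
After 2 (consume 1 silk): silk=2
After 3 (gather 3 silk): silk=5
After 4 (gather 4 clay): clay=4 silk=5
After 5 (gather 4 clay): clay=8 silk=5
After 6 (gather 3 mithril): clay=8 mithril=3 silk=5

Answer: yes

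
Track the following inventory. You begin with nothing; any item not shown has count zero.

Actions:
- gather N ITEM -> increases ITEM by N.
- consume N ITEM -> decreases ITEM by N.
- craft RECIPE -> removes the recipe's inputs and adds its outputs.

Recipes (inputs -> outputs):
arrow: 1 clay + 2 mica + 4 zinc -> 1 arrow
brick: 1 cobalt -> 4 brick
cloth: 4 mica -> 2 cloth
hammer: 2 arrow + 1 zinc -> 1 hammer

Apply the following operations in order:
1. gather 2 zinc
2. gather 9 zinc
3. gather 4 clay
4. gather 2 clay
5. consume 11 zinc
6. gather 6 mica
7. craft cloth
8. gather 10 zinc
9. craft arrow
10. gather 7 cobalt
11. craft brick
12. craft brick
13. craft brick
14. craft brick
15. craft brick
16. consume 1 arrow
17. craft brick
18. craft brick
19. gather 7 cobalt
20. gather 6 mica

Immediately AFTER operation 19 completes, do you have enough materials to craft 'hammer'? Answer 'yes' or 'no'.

After 1 (gather 2 zinc): zinc=2
After 2 (gather 9 zinc): zinc=11
After 3 (gather 4 clay): clay=4 zinc=11
After 4 (gather 2 clay): clay=6 zinc=11
After 5 (consume 11 zinc): clay=6
After 6 (gather 6 mica): clay=6 mica=6
After 7 (craft cloth): clay=6 cloth=2 mica=2
After 8 (gather 10 zinc): clay=6 cloth=2 mica=2 zinc=10
After 9 (craft arrow): arrow=1 clay=5 cloth=2 zinc=6
After 10 (gather 7 cobalt): arrow=1 clay=5 cloth=2 cobalt=7 zinc=6
After 11 (craft brick): arrow=1 brick=4 clay=5 cloth=2 cobalt=6 zinc=6
After 12 (craft brick): arrow=1 brick=8 clay=5 cloth=2 cobalt=5 zinc=6
After 13 (craft brick): arrow=1 brick=12 clay=5 cloth=2 cobalt=4 zinc=6
After 14 (craft brick): arrow=1 brick=16 clay=5 cloth=2 cobalt=3 zinc=6
After 15 (craft brick): arrow=1 brick=20 clay=5 cloth=2 cobalt=2 zinc=6
After 16 (consume 1 arrow): brick=20 clay=5 cloth=2 cobalt=2 zinc=6
After 17 (craft brick): brick=24 clay=5 cloth=2 cobalt=1 zinc=6
After 18 (craft brick): brick=28 clay=5 cloth=2 zinc=6
After 19 (gather 7 cobalt): brick=28 clay=5 cloth=2 cobalt=7 zinc=6

Answer: no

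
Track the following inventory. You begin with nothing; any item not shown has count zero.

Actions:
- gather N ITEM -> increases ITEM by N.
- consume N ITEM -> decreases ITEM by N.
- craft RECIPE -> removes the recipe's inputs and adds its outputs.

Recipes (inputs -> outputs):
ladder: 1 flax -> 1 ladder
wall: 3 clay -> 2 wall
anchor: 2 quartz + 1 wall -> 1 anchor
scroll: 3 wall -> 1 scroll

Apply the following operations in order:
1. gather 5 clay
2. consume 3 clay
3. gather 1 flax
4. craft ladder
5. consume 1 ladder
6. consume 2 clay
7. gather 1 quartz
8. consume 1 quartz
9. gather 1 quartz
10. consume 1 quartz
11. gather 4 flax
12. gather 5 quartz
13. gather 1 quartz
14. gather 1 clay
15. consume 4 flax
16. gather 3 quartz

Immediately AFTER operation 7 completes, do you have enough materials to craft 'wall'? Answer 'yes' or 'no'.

Answer: no

Derivation:
After 1 (gather 5 clay): clay=5
After 2 (consume 3 clay): clay=2
After 3 (gather 1 flax): clay=2 flax=1
After 4 (craft ladder): clay=2 ladder=1
After 5 (consume 1 ladder): clay=2
After 6 (consume 2 clay): (empty)
After 7 (gather 1 quartz): quartz=1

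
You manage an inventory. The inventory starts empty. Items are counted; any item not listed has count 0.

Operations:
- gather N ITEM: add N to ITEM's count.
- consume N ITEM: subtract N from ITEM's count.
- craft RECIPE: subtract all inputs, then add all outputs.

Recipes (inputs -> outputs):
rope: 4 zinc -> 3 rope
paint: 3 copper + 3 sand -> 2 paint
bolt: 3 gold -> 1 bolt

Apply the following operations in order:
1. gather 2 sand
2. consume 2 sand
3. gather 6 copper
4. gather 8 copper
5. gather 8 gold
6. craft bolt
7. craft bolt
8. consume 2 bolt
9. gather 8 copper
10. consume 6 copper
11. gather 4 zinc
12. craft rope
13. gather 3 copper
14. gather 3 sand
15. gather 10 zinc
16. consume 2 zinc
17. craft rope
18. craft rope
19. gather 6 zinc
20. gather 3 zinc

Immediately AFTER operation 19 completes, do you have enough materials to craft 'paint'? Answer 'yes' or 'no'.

Answer: yes

Derivation:
After 1 (gather 2 sand): sand=2
After 2 (consume 2 sand): (empty)
After 3 (gather 6 copper): copper=6
After 4 (gather 8 copper): copper=14
After 5 (gather 8 gold): copper=14 gold=8
After 6 (craft bolt): bolt=1 copper=14 gold=5
After 7 (craft bolt): bolt=2 copper=14 gold=2
After 8 (consume 2 bolt): copper=14 gold=2
After 9 (gather 8 copper): copper=22 gold=2
After 10 (consume 6 copper): copper=16 gold=2
After 11 (gather 4 zinc): copper=16 gold=2 zinc=4
After 12 (craft rope): copper=16 gold=2 rope=3
After 13 (gather 3 copper): copper=19 gold=2 rope=3
After 14 (gather 3 sand): copper=19 gold=2 rope=3 sand=3
After 15 (gather 10 zinc): copper=19 gold=2 rope=3 sand=3 zinc=10
After 16 (consume 2 zinc): copper=19 gold=2 rope=3 sand=3 zinc=8
After 17 (craft rope): copper=19 gold=2 rope=6 sand=3 zinc=4
After 18 (craft rope): copper=19 gold=2 rope=9 sand=3
After 19 (gather 6 zinc): copper=19 gold=2 rope=9 sand=3 zinc=6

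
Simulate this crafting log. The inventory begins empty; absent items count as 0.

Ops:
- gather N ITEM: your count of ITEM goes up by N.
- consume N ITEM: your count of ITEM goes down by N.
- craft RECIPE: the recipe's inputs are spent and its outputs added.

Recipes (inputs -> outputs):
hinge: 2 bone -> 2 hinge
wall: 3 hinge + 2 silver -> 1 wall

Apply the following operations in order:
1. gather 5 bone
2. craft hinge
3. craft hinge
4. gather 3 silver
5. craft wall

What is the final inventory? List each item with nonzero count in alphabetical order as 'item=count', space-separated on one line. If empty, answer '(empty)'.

After 1 (gather 5 bone): bone=5
After 2 (craft hinge): bone=3 hinge=2
After 3 (craft hinge): bone=1 hinge=4
After 4 (gather 3 silver): bone=1 hinge=4 silver=3
After 5 (craft wall): bone=1 hinge=1 silver=1 wall=1

Answer: bone=1 hinge=1 silver=1 wall=1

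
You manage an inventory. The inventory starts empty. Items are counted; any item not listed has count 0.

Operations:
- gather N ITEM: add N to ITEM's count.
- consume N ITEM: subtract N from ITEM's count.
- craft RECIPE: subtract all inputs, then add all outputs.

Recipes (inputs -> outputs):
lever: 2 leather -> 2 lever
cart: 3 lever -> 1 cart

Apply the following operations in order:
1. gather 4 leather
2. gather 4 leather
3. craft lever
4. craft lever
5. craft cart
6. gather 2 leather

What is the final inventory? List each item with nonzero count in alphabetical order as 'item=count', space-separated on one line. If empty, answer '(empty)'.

Answer: cart=1 leather=6 lever=1

Derivation:
After 1 (gather 4 leather): leather=4
After 2 (gather 4 leather): leather=8
After 3 (craft lever): leather=6 lever=2
After 4 (craft lever): leather=4 lever=4
After 5 (craft cart): cart=1 leather=4 lever=1
After 6 (gather 2 leather): cart=1 leather=6 lever=1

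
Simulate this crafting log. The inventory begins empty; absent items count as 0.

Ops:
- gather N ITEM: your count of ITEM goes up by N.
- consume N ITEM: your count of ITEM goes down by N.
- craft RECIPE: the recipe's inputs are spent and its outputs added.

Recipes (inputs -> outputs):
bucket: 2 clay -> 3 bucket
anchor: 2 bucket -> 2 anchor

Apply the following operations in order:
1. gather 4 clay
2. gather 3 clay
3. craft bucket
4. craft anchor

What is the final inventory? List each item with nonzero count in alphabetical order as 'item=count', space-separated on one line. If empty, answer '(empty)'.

After 1 (gather 4 clay): clay=4
After 2 (gather 3 clay): clay=7
After 3 (craft bucket): bucket=3 clay=5
After 4 (craft anchor): anchor=2 bucket=1 clay=5

Answer: anchor=2 bucket=1 clay=5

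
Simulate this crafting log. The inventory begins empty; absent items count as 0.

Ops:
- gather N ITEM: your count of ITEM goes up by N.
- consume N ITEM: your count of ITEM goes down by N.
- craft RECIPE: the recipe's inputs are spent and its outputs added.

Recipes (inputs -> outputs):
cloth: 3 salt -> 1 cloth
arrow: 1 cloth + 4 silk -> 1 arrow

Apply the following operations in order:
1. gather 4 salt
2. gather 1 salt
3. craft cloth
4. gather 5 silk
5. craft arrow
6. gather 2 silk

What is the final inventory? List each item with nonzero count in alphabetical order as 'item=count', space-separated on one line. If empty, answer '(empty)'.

Answer: arrow=1 salt=2 silk=3

Derivation:
After 1 (gather 4 salt): salt=4
After 2 (gather 1 salt): salt=5
After 3 (craft cloth): cloth=1 salt=2
After 4 (gather 5 silk): cloth=1 salt=2 silk=5
After 5 (craft arrow): arrow=1 salt=2 silk=1
After 6 (gather 2 silk): arrow=1 salt=2 silk=3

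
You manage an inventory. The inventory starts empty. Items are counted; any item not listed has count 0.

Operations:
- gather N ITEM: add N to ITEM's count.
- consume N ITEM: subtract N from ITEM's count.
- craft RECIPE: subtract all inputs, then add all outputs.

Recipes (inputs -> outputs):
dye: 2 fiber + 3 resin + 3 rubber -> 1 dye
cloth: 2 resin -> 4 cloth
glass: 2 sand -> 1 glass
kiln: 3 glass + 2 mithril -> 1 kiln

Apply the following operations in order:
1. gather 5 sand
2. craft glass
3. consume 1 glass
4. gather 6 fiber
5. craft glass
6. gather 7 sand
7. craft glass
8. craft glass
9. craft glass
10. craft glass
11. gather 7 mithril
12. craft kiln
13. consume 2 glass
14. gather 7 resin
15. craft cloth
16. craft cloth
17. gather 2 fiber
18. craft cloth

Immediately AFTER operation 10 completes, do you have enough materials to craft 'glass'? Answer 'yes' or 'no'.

Answer: no

Derivation:
After 1 (gather 5 sand): sand=5
After 2 (craft glass): glass=1 sand=3
After 3 (consume 1 glass): sand=3
After 4 (gather 6 fiber): fiber=6 sand=3
After 5 (craft glass): fiber=6 glass=1 sand=1
After 6 (gather 7 sand): fiber=6 glass=1 sand=8
After 7 (craft glass): fiber=6 glass=2 sand=6
After 8 (craft glass): fiber=6 glass=3 sand=4
After 9 (craft glass): fiber=6 glass=4 sand=2
After 10 (craft glass): fiber=6 glass=5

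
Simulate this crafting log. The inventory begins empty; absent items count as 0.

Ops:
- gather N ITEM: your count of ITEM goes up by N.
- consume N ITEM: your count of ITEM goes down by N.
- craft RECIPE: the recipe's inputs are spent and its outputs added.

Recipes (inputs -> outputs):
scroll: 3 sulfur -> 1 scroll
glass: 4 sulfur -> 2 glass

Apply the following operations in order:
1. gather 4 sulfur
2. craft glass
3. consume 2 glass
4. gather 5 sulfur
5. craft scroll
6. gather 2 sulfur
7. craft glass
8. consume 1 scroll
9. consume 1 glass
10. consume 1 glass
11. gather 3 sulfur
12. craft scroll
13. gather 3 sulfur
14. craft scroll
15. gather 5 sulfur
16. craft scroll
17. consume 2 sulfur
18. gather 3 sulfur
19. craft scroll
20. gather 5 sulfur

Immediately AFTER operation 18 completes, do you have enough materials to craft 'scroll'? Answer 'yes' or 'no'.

After 1 (gather 4 sulfur): sulfur=4
After 2 (craft glass): glass=2
After 3 (consume 2 glass): (empty)
After 4 (gather 5 sulfur): sulfur=5
After 5 (craft scroll): scroll=1 sulfur=2
After 6 (gather 2 sulfur): scroll=1 sulfur=4
After 7 (craft glass): glass=2 scroll=1
After 8 (consume 1 scroll): glass=2
After 9 (consume 1 glass): glass=1
After 10 (consume 1 glass): (empty)
After 11 (gather 3 sulfur): sulfur=3
After 12 (craft scroll): scroll=1
After 13 (gather 3 sulfur): scroll=1 sulfur=3
After 14 (craft scroll): scroll=2
After 15 (gather 5 sulfur): scroll=2 sulfur=5
After 16 (craft scroll): scroll=3 sulfur=2
After 17 (consume 2 sulfur): scroll=3
After 18 (gather 3 sulfur): scroll=3 sulfur=3

Answer: yes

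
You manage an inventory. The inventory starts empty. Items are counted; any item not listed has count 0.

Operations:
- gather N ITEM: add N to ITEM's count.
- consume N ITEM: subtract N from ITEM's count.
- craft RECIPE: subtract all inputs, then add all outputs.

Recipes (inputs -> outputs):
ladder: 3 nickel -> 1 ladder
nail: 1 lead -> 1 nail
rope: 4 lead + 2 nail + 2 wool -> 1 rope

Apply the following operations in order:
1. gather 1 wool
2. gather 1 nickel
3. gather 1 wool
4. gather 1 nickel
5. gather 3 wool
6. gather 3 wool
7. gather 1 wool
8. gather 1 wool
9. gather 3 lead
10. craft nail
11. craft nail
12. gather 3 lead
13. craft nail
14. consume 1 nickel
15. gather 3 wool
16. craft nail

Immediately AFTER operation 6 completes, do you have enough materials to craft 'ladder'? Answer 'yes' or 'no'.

After 1 (gather 1 wool): wool=1
After 2 (gather 1 nickel): nickel=1 wool=1
After 3 (gather 1 wool): nickel=1 wool=2
After 4 (gather 1 nickel): nickel=2 wool=2
After 5 (gather 3 wool): nickel=2 wool=5
After 6 (gather 3 wool): nickel=2 wool=8

Answer: no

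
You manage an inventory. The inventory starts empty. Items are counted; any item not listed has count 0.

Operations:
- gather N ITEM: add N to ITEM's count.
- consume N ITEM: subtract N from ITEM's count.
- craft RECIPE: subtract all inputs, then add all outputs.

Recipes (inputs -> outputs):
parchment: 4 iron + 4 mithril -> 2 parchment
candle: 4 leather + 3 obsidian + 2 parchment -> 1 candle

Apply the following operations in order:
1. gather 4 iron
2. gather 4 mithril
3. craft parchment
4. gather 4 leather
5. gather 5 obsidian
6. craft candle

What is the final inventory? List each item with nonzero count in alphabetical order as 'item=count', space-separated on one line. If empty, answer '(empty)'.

Answer: candle=1 obsidian=2

Derivation:
After 1 (gather 4 iron): iron=4
After 2 (gather 4 mithril): iron=4 mithril=4
After 3 (craft parchment): parchment=2
After 4 (gather 4 leather): leather=4 parchment=2
After 5 (gather 5 obsidian): leather=4 obsidian=5 parchment=2
After 6 (craft candle): candle=1 obsidian=2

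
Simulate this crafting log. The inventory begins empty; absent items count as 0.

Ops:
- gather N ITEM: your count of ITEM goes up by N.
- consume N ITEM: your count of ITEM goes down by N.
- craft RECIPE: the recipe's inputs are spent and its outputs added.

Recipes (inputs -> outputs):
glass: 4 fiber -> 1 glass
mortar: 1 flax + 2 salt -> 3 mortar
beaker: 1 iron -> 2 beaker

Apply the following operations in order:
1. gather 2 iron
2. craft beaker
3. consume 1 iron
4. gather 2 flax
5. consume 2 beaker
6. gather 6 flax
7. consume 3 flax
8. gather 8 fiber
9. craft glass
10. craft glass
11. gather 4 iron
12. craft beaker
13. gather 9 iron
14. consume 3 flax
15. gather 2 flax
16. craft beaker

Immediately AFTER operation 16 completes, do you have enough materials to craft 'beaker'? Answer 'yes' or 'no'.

Answer: yes

Derivation:
After 1 (gather 2 iron): iron=2
After 2 (craft beaker): beaker=2 iron=1
After 3 (consume 1 iron): beaker=2
After 4 (gather 2 flax): beaker=2 flax=2
After 5 (consume 2 beaker): flax=2
After 6 (gather 6 flax): flax=8
After 7 (consume 3 flax): flax=5
After 8 (gather 8 fiber): fiber=8 flax=5
After 9 (craft glass): fiber=4 flax=5 glass=1
After 10 (craft glass): flax=5 glass=2
After 11 (gather 4 iron): flax=5 glass=2 iron=4
After 12 (craft beaker): beaker=2 flax=5 glass=2 iron=3
After 13 (gather 9 iron): beaker=2 flax=5 glass=2 iron=12
After 14 (consume 3 flax): beaker=2 flax=2 glass=2 iron=12
After 15 (gather 2 flax): beaker=2 flax=4 glass=2 iron=12
After 16 (craft beaker): beaker=4 flax=4 glass=2 iron=11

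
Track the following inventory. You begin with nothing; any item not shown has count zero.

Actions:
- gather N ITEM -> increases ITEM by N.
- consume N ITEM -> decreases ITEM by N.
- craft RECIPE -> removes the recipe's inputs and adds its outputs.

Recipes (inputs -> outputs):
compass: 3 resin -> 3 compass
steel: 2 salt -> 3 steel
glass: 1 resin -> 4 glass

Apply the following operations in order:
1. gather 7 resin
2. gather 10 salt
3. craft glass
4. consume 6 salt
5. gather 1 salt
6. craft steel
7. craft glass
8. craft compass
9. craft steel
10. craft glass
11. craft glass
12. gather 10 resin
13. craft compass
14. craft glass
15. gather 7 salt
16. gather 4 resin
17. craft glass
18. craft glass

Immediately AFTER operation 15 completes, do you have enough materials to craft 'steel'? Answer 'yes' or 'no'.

After 1 (gather 7 resin): resin=7
After 2 (gather 10 salt): resin=7 salt=10
After 3 (craft glass): glass=4 resin=6 salt=10
After 4 (consume 6 salt): glass=4 resin=6 salt=4
After 5 (gather 1 salt): glass=4 resin=6 salt=5
After 6 (craft steel): glass=4 resin=6 salt=3 steel=3
After 7 (craft glass): glass=8 resin=5 salt=3 steel=3
After 8 (craft compass): compass=3 glass=8 resin=2 salt=3 steel=3
After 9 (craft steel): compass=3 glass=8 resin=2 salt=1 steel=6
After 10 (craft glass): compass=3 glass=12 resin=1 salt=1 steel=6
After 11 (craft glass): compass=3 glass=16 salt=1 steel=6
After 12 (gather 10 resin): compass=3 glass=16 resin=10 salt=1 steel=6
After 13 (craft compass): compass=6 glass=16 resin=7 salt=1 steel=6
After 14 (craft glass): compass=6 glass=20 resin=6 salt=1 steel=6
After 15 (gather 7 salt): compass=6 glass=20 resin=6 salt=8 steel=6

Answer: yes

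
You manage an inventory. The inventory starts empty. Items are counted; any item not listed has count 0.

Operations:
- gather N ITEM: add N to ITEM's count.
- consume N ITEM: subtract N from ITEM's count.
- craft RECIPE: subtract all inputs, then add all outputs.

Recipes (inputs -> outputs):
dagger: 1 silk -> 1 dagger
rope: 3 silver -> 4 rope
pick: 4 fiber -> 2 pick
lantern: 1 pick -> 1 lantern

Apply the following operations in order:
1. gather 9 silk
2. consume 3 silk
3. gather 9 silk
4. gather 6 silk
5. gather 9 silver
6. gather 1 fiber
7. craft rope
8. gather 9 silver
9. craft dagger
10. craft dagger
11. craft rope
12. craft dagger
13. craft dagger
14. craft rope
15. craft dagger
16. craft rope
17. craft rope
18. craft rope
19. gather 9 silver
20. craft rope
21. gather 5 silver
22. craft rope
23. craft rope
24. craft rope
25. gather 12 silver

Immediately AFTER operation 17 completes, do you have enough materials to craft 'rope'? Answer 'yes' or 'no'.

Answer: yes

Derivation:
After 1 (gather 9 silk): silk=9
After 2 (consume 3 silk): silk=6
After 3 (gather 9 silk): silk=15
After 4 (gather 6 silk): silk=21
After 5 (gather 9 silver): silk=21 silver=9
After 6 (gather 1 fiber): fiber=1 silk=21 silver=9
After 7 (craft rope): fiber=1 rope=4 silk=21 silver=6
After 8 (gather 9 silver): fiber=1 rope=4 silk=21 silver=15
After 9 (craft dagger): dagger=1 fiber=1 rope=4 silk=20 silver=15
After 10 (craft dagger): dagger=2 fiber=1 rope=4 silk=19 silver=15
After 11 (craft rope): dagger=2 fiber=1 rope=8 silk=19 silver=12
After 12 (craft dagger): dagger=3 fiber=1 rope=8 silk=18 silver=12
After 13 (craft dagger): dagger=4 fiber=1 rope=8 silk=17 silver=12
After 14 (craft rope): dagger=4 fiber=1 rope=12 silk=17 silver=9
After 15 (craft dagger): dagger=5 fiber=1 rope=12 silk=16 silver=9
After 16 (craft rope): dagger=5 fiber=1 rope=16 silk=16 silver=6
After 17 (craft rope): dagger=5 fiber=1 rope=20 silk=16 silver=3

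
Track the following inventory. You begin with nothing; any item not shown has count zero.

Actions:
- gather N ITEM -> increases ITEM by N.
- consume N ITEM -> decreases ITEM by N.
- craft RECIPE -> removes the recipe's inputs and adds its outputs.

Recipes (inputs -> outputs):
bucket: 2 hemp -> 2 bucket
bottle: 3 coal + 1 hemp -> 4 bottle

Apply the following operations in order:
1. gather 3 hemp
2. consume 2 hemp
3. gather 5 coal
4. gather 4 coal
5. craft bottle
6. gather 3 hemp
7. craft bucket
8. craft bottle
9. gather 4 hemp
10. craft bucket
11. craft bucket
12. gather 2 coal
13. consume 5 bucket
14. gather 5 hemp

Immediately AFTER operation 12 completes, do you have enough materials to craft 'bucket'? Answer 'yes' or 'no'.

Answer: no

Derivation:
After 1 (gather 3 hemp): hemp=3
After 2 (consume 2 hemp): hemp=1
After 3 (gather 5 coal): coal=5 hemp=1
After 4 (gather 4 coal): coal=9 hemp=1
After 5 (craft bottle): bottle=4 coal=6
After 6 (gather 3 hemp): bottle=4 coal=6 hemp=3
After 7 (craft bucket): bottle=4 bucket=2 coal=6 hemp=1
After 8 (craft bottle): bottle=8 bucket=2 coal=3
After 9 (gather 4 hemp): bottle=8 bucket=2 coal=3 hemp=4
After 10 (craft bucket): bottle=8 bucket=4 coal=3 hemp=2
After 11 (craft bucket): bottle=8 bucket=6 coal=3
After 12 (gather 2 coal): bottle=8 bucket=6 coal=5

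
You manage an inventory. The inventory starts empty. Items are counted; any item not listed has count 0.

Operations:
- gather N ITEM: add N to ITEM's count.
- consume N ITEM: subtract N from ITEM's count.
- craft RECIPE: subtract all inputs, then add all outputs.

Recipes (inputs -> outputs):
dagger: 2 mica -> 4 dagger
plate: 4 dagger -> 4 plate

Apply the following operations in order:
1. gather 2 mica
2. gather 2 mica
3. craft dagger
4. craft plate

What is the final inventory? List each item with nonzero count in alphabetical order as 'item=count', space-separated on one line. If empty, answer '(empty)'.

After 1 (gather 2 mica): mica=2
After 2 (gather 2 mica): mica=4
After 3 (craft dagger): dagger=4 mica=2
After 4 (craft plate): mica=2 plate=4

Answer: mica=2 plate=4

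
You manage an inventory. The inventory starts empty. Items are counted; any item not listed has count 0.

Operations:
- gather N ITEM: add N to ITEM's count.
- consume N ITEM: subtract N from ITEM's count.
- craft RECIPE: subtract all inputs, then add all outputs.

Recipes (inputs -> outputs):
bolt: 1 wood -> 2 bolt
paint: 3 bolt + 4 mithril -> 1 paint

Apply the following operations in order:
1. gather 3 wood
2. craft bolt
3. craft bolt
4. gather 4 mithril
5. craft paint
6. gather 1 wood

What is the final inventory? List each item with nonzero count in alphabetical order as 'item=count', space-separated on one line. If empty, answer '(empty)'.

Answer: bolt=1 paint=1 wood=2

Derivation:
After 1 (gather 3 wood): wood=3
After 2 (craft bolt): bolt=2 wood=2
After 3 (craft bolt): bolt=4 wood=1
After 4 (gather 4 mithril): bolt=4 mithril=4 wood=1
After 5 (craft paint): bolt=1 paint=1 wood=1
After 6 (gather 1 wood): bolt=1 paint=1 wood=2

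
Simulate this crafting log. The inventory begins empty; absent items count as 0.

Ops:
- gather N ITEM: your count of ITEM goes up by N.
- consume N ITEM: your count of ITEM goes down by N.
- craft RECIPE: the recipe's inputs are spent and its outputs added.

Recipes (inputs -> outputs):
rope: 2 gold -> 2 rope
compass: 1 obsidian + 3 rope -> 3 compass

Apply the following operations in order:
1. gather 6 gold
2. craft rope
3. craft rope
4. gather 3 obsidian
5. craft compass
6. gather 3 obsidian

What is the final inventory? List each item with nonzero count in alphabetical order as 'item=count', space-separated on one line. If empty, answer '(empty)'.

Answer: compass=3 gold=2 obsidian=5 rope=1

Derivation:
After 1 (gather 6 gold): gold=6
After 2 (craft rope): gold=4 rope=2
After 3 (craft rope): gold=2 rope=4
After 4 (gather 3 obsidian): gold=2 obsidian=3 rope=4
After 5 (craft compass): compass=3 gold=2 obsidian=2 rope=1
After 6 (gather 3 obsidian): compass=3 gold=2 obsidian=5 rope=1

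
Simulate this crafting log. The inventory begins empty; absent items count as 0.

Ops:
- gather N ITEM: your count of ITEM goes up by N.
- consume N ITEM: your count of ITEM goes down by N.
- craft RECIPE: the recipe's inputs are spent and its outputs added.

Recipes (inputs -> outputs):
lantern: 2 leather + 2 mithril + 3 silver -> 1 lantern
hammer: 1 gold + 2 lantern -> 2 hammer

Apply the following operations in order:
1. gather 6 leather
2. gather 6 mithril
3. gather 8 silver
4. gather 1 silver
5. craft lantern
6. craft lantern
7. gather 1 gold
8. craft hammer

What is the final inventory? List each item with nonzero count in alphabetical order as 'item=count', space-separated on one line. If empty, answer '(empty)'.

After 1 (gather 6 leather): leather=6
After 2 (gather 6 mithril): leather=6 mithril=6
After 3 (gather 8 silver): leather=6 mithril=6 silver=8
After 4 (gather 1 silver): leather=6 mithril=6 silver=9
After 5 (craft lantern): lantern=1 leather=4 mithril=4 silver=6
After 6 (craft lantern): lantern=2 leather=2 mithril=2 silver=3
After 7 (gather 1 gold): gold=1 lantern=2 leather=2 mithril=2 silver=3
After 8 (craft hammer): hammer=2 leather=2 mithril=2 silver=3

Answer: hammer=2 leather=2 mithril=2 silver=3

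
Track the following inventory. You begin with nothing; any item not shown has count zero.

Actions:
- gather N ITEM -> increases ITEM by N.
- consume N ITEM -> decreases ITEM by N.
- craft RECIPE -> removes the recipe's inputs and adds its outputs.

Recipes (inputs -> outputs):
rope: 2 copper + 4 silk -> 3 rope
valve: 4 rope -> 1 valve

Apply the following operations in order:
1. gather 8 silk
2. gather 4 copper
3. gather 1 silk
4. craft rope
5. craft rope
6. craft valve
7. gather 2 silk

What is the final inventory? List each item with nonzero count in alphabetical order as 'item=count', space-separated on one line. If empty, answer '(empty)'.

After 1 (gather 8 silk): silk=8
After 2 (gather 4 copper): copper=4 silk=8
After 3 (gather 1 silk): copper=4 silk=9
After 4 (craft rope): copper=2 rope=3 silk=5
After 5 (craft rope): rope=6 silk=1
After 6 (craft valve): rope=2 silk=1 valve=1
After 7 (gather 2 silk): rope=2 silk=3 valve=1

Answer: rope=2 silk=3 valve=1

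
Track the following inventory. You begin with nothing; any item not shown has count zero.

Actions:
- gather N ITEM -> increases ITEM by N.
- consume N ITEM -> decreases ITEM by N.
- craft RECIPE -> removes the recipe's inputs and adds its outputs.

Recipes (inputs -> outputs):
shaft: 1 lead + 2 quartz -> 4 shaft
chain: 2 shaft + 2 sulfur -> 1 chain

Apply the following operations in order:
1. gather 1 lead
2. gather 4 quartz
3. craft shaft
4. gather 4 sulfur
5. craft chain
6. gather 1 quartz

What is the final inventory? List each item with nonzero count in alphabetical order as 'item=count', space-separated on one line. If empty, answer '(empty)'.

Answer: chain=1 quartz=3 shaft=2 sulfur=2

Derivation:
After 1 (gather 1 lead): lead=1
After 2 (gather 4 quartz): lead=1 quartz=4
After 3 (craft shaft): quartz=2 shaft=4
After 4 (gather 4 sulfur): quartz=2 shaft=4 sulfur=4
After 5 (craft chain): chain=1 quartz=2 shaft=2 sulfur=2
After 6 (gather 1 quartz): chain=1 quartz=3 shaft=2 sulfur=2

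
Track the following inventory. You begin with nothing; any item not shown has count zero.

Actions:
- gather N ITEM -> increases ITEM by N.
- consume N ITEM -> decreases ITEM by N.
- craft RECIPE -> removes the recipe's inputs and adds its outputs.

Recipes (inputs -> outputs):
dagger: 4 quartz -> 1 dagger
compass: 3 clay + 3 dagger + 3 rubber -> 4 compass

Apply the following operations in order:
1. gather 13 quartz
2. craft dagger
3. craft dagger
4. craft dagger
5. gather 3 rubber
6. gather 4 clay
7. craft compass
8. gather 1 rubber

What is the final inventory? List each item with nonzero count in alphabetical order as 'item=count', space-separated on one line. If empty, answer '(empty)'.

After 1 (gather 13 quartz): quartz=13
After 2 (craft dagger): dagger=1 quartz=9
After 3 (craft dagger): dagger=2 quartz=5
After 4 (craft dagger): dagger=3 quartz=1
After 5 (gather 3 rubber): dagger=3 quartz=1 rubber=3
After 6 (gather 4 clay): clay=4 dagger=3 quartz=1 rubber=3
After 7 (craft compass): clay=1 compass=4 quartz=1
After 8 (gather 1 rubber): clay=1 compass=4 quartz=1 rubber=1

Answer: clay=1 compass=4 quartz=1 rubber=1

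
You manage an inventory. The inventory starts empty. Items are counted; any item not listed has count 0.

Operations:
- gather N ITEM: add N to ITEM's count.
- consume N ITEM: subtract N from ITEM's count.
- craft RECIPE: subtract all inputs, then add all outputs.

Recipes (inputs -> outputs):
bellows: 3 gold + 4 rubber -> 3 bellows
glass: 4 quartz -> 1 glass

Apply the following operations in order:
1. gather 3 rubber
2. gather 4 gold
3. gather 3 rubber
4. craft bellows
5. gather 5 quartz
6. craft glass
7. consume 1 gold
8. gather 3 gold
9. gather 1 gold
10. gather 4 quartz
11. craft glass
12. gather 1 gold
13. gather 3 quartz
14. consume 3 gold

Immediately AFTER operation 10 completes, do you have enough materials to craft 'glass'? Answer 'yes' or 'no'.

Answer: yes

Derivation:
After 1 (gather 3 rubber): rubber=3
After 2 (gather 4 gold): gold=4 rubber=3
After 3 (gather 3 rubber): gold=4 rubber=6
After 4 (craft bellows): bellows=3 gold=1 rubber=2
After 5 (gather 5 quartz): bellows=3 gold=1 quartz=5 rubber=2
After 6 (craft glass): bellows=3 glass=1 gold=1 quartz=1 rubber=2
After 7 (consume 1 gold): bellows=3 glass=1 quartz=1 rubber=2
After 8 (gather 3 gold): bellows=3 glass=1 gold=3 quartz=1 rubber=2
After 9 (gather 1 gold): bellows=3 glass=1 gold=4 quartz=1 rubber=2
After 10 (gather 4 quartz): bellows=3 glass=1 gold=4 quartz=5 rubber=2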